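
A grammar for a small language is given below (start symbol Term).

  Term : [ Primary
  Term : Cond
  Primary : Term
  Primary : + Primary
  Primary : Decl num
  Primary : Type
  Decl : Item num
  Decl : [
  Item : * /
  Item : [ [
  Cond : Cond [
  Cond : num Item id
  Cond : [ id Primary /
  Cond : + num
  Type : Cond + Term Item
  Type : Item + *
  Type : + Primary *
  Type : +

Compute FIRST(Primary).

{ *, +, [, num }

From Primary : Term: add FIRST(Term) = { +, [, num }.
Primary : + Primary contributes {+}.
From Primary : Decl num: add FIRST(Decl) = { *, [ }.
From Primary : Type: add FIRST(Type) = { *, +, [, num }.
Union: FIRST(Primary) = { *, +, [, num }.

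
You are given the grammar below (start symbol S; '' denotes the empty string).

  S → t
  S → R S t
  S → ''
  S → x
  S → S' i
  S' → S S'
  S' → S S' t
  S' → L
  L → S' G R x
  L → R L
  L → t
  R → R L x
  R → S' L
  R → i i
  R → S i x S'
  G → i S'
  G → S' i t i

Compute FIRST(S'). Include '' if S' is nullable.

From S' → S S': S nullable, take FIRST(S) ∪ FIRST(S') = { i, t, x }.
From S' → S S' t: S nullable, take FIRST(S) ∪ FIRST(S') = { i, t, x }.
From S' → L: add FIRST(L) = { i, t, x }.
Union: FIRST(S') = { i, t, x }.

{ i, t, x }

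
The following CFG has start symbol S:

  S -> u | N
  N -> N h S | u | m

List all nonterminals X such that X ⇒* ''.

No nonterminal has an empty production or an RHS whose symbols are all nullable.

{ } (none)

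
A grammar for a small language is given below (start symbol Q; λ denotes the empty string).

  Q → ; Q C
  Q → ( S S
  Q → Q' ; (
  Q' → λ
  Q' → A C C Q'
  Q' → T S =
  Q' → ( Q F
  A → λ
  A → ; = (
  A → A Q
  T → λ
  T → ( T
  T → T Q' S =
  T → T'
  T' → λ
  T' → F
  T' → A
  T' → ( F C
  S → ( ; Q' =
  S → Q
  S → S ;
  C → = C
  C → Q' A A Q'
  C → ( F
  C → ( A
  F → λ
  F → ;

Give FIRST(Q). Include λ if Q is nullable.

Q → ; Q C contributes {;}.
Q → ( S S contributes {(}.
From Q → Q' ; (: Q' nullable, take FIRST(Q') ∪ {;} = { (, ;, = }.
Union: FIRST(Q) = { (, ;, = }.

{ (, ;, = }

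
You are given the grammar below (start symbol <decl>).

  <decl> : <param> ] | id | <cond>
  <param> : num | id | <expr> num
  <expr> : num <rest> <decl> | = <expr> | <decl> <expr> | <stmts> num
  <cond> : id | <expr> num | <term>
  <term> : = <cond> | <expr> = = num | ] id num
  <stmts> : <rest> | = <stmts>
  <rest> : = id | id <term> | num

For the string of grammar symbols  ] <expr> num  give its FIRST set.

{ ] }

] is a terminal; add {]} and stop.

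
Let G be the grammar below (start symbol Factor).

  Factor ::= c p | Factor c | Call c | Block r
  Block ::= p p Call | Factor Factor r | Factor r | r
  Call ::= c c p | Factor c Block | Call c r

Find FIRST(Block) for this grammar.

Block ::= p p Call contributes {p}.
From Block ::= Factor Factor r: add FIRST(Factor) = { c, p, r }.
From Block ::= Factor r: add FIRST(Factor) = { c, p, r }.
Block ::= r contributes {r}.
Union: FIRST(Block) = { c, p, r }.

{ c, p, r }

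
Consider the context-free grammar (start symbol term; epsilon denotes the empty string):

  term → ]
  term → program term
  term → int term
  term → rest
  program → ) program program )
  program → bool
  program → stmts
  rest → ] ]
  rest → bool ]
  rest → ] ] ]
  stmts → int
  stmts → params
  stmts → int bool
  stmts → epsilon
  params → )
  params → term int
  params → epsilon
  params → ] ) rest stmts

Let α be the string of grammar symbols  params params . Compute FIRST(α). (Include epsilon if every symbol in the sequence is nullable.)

{ ), ], bool, int, epsilon }

Add FIRST(params)\{epsilon} = { ), ], bool, int }; params is nullable, continue.
Add FIRST(params)\{epsilon} = { ), ], bool, int }; params is nullable, continue.
Every symbol is nullable, so include epsilon.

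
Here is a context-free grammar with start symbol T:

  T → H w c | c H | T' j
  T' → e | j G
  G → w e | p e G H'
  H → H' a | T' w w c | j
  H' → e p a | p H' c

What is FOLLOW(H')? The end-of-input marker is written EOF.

In G → p e G H': H' is at the end, add FOLLOW(G) = { e, j, p, w }.
In H → H' a: add FIRST(a) = { a }.
In H' → p H' c: add FIRST(c) = { c }.
Union: FOLLOW(H') = { a, c, e, j, p, w }.

{ a, c, e, j, p, w }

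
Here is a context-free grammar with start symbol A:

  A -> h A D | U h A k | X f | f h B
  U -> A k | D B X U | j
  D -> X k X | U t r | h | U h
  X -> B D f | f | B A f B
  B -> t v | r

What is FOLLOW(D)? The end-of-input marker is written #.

In A -> h A D: D is at the end, add FOLLOW(A) = { #, f, h, j, k, r, t }.
In U -> D B X U: add FIRST(B X U) = { r, t }.
In X -> B D f: add FIRST(f) = { f }.
Union: FOLLOW(D) = { #, f, h, j, k, r, t }.

{ #, f, h, j, k, r, t }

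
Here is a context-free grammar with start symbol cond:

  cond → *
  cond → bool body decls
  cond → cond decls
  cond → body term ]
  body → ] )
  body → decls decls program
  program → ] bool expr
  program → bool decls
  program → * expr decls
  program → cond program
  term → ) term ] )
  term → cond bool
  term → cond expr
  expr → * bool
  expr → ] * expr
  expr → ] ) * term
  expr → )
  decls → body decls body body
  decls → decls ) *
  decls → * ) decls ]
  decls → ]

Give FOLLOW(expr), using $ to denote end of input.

In program → ] bool expr: expr is at the end, add FOLLOW(program) = { $, ), *, ], bool }.
In program → * expr decls: add FIRST(decls) = { *, ] }.
In term → cond expr: expr is at the end, add FOLLOW(term) = { $, ), *, ], bool }.
In expr → ] * expr: expr is at the end, add FOLLOW(expr) = { $, ), *, ], bool }.
Union: FOLLOW(expr) = { $, ), *, ], bool }.

{ $, ), *, ], bool }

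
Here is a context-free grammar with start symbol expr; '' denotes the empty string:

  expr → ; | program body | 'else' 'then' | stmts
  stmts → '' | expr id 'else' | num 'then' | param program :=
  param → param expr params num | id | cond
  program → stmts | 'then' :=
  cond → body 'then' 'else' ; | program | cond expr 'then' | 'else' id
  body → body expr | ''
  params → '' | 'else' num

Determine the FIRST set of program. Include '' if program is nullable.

From program → stmts: add FIRST(stmts) = { 'else', 'then', :=, ;, id, num, '' } (including '' since stmts is nullable).
program → 'then' := contributes {'then'}.
Union: FIRST(program) = { 'else', 'then', :=, ;, id, num, '' }.

{ 'else', 'then', :=, ;, id, num, '' }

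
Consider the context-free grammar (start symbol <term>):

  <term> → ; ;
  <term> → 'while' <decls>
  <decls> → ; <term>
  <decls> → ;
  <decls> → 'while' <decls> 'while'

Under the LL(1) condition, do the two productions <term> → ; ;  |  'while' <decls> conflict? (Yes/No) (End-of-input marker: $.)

No

FIRST(; ;) = { ; } and FIRST('while' <decls>) = { 'while' }.
The FIRST sets are disjoint and neither alternative is nullable — no conflict.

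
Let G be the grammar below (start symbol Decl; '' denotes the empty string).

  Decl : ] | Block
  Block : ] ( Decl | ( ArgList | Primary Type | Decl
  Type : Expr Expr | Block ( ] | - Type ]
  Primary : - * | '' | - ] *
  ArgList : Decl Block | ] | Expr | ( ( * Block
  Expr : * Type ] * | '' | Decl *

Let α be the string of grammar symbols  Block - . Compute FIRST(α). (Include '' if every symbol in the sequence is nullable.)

Add FIRST(Block)\{''} = { (, *, -, ] }; Block is nullable, continue.
- is a terminal; add {-} and stop.

{ (, *, -, ] }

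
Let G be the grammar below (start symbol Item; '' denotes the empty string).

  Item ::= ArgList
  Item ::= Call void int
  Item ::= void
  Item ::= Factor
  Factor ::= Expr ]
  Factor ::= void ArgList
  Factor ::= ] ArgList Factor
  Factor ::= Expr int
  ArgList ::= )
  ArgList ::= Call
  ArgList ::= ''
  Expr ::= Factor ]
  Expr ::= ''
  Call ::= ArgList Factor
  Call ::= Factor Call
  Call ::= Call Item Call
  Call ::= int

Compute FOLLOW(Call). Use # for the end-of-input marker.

{ #, ), ], int, void }

In Item ::= Call void int: add FIRST(void int) = { void }.
In ArgList ::= Call: Call is at the end, add FOLLOW(ArgList) = { #, ), ], int, void }.
In Call ::= Factor Call: Call is at the end, add FOLLOW(Call) = { #, ), ], int, void }.
In Call ::= Call Item Call: add FIRST(Item Call) = { ), ], int, void }.
In Call ::= Call Item Call: Call is at the end, add FOLLOW(Call) = { #, ), ], int, void }.
Union: FOLLOW(Call) = { #, ), ], int, void }.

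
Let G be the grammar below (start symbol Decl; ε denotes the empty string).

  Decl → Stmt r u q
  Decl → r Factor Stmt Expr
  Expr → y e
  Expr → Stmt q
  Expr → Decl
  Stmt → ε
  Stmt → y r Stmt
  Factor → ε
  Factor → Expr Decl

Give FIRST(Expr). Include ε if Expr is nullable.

{ q, r, y }

Expr → y e contributes {y}.
From Expr → Stmt q: Stmt nullable, take FIRST(Stmt) ∪ {q} = { q, y }.
From Expr → Decl: add FIRST(Decl) = { r, y }.
Union: FIRST(Expr) = { q, r, y }.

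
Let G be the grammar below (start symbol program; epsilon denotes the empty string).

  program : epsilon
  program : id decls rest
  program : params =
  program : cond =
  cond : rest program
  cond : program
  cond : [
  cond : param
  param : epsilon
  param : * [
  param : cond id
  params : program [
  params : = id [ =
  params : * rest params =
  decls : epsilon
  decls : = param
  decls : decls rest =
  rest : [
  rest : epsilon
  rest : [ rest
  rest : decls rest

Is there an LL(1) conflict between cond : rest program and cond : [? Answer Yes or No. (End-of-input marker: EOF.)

FIRST(rest program) = { *, =, [, id, epsilon } and FIRST([) = { [ }.
Both contain [, so the two alternatives are not disjoint — LL(1) conflict.

Yes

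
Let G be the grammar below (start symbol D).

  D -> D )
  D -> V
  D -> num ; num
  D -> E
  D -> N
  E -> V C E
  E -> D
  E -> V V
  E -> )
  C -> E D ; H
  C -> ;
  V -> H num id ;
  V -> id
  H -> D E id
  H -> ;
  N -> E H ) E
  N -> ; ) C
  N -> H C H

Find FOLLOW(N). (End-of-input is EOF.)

In D -> N: N is at the end, add FOLLOW(D) = { EOF, ), ;, id, num }.
Union: FOLLOW(N) = { EOF, ), ;, id, num }.

{ EOF, ), ;, id, num }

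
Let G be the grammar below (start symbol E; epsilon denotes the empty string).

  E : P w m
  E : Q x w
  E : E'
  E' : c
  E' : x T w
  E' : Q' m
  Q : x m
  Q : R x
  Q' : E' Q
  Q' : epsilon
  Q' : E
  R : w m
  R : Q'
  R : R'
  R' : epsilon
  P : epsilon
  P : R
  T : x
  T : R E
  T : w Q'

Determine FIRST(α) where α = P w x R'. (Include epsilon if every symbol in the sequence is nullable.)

{ c, m, w, x }

Add FIRST(P)\{epsilon} = { c, m, w, x }; P is nullable, continue.
w is a terminal; add {w} and stop.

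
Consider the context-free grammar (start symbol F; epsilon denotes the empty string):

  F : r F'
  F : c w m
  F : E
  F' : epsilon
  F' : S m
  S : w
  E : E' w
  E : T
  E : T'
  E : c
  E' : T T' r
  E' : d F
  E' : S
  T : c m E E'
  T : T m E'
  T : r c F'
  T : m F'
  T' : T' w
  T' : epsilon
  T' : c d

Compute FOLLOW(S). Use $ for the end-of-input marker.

In F' : S m: add FIRST(m) = { m }.
In E' : S: S is at the end, add FOLLOW(E') = { $, c, d, m, r, w }.
Union: FOLLOW(S) = { $, c, d, m, r, w }.

{ $, c, d, m, r, w }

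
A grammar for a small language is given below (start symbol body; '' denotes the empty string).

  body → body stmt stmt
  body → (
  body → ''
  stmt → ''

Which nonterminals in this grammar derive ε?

Directly nullable (have an ''-production): body, stmt.

{ body, stmt }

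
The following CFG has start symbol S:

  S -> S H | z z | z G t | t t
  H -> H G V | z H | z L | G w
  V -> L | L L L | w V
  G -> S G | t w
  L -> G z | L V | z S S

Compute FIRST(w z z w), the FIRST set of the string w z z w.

{ w }

w is a terminal; add {w} and stop.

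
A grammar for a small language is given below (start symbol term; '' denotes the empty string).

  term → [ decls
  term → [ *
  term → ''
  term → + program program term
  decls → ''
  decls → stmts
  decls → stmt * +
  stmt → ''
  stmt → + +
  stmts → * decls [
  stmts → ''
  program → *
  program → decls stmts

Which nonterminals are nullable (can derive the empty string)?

{ decls, program, stmt, stmts, term }

Directly nullable (have an ''-production): term, decls, stmt, stmts.
program → decls stmts with every symbol nullable, so program is nullable.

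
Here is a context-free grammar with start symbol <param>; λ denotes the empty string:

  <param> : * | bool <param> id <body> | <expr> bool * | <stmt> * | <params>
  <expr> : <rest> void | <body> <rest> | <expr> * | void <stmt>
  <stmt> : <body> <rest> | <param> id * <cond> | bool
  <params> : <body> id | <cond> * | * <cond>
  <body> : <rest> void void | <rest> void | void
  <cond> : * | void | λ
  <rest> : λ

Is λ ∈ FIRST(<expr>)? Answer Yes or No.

Nullable nonterminals: <cond>, <rest>.
No production of <expr> has an RHS whose symbols are all nullable, so <expr> is not nullable.

No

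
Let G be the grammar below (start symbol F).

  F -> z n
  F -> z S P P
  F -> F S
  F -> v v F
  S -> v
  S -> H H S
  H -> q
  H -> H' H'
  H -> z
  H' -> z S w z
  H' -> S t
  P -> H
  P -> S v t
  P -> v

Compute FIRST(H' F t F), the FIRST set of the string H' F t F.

Add FIRST(H') = { q, v, z }; H' is not nullable, stop.

{ q, v, z }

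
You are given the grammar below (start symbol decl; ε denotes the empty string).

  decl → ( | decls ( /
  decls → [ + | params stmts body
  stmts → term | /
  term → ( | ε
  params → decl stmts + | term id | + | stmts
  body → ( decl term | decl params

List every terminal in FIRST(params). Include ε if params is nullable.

From params → decl stmts +: add FIRST(decl) = { (, +, /, [, id }.
From params → term id: term nullable, take FIRST(term) ∪ {id} = { (, id }.
params → + contributes {+}.
From params → stmts: add FIRST(stmts) = { (, /, ε } (including ε since stmts is nullable).
Union: FIRST(params) = { (, +, /, [, id, ε }.

{ (, +, /, [, id, ε }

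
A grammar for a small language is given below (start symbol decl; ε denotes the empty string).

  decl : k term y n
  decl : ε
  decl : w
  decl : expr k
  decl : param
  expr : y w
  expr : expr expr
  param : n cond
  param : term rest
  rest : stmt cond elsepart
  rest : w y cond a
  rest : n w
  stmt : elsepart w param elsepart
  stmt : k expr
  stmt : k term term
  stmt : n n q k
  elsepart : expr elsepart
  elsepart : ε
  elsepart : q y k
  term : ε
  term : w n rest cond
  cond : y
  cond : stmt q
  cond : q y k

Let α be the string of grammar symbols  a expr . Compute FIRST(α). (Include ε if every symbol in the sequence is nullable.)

{ a }

a is a terminal; add {a} and stop.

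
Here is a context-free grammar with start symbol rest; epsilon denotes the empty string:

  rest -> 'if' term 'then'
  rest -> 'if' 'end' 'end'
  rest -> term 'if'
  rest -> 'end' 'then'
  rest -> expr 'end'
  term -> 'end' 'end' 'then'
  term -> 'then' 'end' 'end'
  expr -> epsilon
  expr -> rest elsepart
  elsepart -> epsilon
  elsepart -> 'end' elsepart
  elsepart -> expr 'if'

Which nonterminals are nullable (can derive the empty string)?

Directly nullable (have an epsilon-production): expr, elsepart.
No other nonterminal has a production whose RHS symbols are all nullable.

{ elsepart, expr }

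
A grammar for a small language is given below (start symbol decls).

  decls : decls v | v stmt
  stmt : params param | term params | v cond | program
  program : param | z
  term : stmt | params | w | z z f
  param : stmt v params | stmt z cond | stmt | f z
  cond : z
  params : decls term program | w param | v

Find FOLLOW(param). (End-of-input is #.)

{ #, f, v, w, z }

In stmt : params param: param is at the end, add FOLLOW(stmt) = { #, f, v, w, z }.
In program : param: param is at the end, add FOLLOW(program) = { #, f, v, w, z }.
In params : w param: param is at the end, add FOLLOW(params) = { #, f, v, w, z }.
Union: FOLLOW(param) = { #, f, v, w, z }.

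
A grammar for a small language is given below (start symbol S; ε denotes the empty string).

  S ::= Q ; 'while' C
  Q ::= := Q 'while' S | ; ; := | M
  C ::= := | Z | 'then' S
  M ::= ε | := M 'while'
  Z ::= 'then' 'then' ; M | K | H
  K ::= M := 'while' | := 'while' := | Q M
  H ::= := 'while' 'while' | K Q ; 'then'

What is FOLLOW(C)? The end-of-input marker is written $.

In S ::= Q ; 'while' C: C is at the end, add FOLLOW(S) = { $, 'while', :=, ; }.
Union: FOLLOW(C) = { $, 'while', :=, ; }.

{ $, 'while', :=, ; }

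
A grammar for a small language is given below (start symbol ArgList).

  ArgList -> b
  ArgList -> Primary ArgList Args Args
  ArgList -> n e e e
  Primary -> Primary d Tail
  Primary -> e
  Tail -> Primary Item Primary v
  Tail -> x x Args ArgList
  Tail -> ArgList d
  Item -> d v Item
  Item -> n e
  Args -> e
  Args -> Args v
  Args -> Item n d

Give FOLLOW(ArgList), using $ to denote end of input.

ArgList is the start symbol, so $ ∈ FOLLOW(ArgList).
In ArgList -> Primary ArgList Args Args: add FIRST(Args Args) = { d, e, n }.
In Tail -> x x Args ArgList: ArgList is at the end, add FOLLOW(Tail) = { b, d, e, n, v }.
In Tail -> ArgList d: add FIRST(d) = { d }.
Union: FOLLOW(ArgList) = { $, b, d, e, n, v }.

{ $, b, d, e, n, v }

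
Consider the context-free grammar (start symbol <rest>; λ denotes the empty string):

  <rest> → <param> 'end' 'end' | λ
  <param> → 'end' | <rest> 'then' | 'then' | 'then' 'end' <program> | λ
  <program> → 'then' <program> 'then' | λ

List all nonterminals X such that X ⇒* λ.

{ <param>, <program>, <rest> }

Directly nullable (have an λ-production): <rest>, <param>, <program>.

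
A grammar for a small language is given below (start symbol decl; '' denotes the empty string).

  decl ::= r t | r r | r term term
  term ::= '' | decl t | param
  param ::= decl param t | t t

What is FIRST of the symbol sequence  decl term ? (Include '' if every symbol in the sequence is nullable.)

{ r }

Add FIRST(decl) = { r }; decl is not nullable, stop.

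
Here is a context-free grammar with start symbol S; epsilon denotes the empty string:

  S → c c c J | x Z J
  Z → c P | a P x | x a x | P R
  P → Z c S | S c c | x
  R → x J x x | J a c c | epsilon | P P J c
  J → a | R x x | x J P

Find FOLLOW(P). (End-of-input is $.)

In Z → c P: P is at the end, add FOLLOW(Z) = { a, c, x }.
In Z → a P x: add FIRST(x) = { x }.
In Z → P R: add FIRST(R)\{epsilon} = { a, c, x }.
  Since R is nullable, also add FOLLOW(Z) = { a, c, x }.
In R → P P J c: add FIRST(P J c) = { a, c, x }.
In R → P P J c: add FIRST(J c) = { a, c, x }.
In J → x J P: P is at the end, add FOLLOW(J) = { $, a, c, x }.
Union: FOLLOW(P) = { $, a, c, x }.

{ $, a, c, x }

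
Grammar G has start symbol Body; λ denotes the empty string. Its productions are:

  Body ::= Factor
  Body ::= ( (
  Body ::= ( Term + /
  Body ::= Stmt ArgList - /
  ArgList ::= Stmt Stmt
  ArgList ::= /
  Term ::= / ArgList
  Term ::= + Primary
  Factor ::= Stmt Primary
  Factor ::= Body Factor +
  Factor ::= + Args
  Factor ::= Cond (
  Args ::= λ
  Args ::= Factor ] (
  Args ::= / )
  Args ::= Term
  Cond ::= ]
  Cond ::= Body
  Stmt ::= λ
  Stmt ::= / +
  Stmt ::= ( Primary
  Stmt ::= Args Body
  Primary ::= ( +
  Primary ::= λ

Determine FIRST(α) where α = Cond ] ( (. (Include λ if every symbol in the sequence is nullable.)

{ (, +, -, /, ] }

Add FIRST(Cond)\{λ} = { (, +, -, /, ] }; Cond is nullable, continue.
] is a terminal; add {]} and stop.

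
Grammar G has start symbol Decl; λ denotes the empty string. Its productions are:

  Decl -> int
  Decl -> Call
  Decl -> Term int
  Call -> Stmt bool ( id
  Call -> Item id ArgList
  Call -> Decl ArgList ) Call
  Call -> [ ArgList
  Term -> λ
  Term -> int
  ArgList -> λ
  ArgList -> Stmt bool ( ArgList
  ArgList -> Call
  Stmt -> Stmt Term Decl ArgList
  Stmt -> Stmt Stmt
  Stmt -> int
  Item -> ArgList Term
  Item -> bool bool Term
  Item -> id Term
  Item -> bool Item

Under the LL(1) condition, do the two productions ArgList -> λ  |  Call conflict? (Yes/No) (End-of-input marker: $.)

FIRST(λ) = { λ } and FIRST(Call) = { [, bool, id, int }.
The first alternative is nullable and FOLLOW(ArgList) = { $, ), [, bool, id, int } shares [ with FIRST of the second — conflict.

Yes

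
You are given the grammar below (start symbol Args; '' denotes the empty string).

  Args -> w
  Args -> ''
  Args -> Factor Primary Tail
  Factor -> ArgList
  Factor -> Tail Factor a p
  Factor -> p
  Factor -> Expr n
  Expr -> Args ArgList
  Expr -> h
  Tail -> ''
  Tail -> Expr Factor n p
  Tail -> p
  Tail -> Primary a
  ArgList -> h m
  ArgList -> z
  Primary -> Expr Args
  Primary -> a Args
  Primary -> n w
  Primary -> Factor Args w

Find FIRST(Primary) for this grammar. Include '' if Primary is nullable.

From Primary -> Expr Args: add FIRST(Expr) = { a, h, n, p, w, z }.
Primary -> a Args contributes {a}.
Primary -> n w contributes {n}.
From Primary -> Factor Args w: add FIRST(Factor) = { a, h, n, p, w, z }.
Union: FIRST(Primary) = { a, h, n, p, w, z }.

{ a, h, n, p, w, z }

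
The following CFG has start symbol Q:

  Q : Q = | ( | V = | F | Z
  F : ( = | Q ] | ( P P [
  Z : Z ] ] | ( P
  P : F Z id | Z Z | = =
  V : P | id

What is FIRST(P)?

{ (, =, id }

From P : F Z id: add FIRST(F) = { (, =, id }.
From P : Z Z: add FIRST(Z) = { ( }.
P : = = contributes {=}.
Union: FIRST(P) = { (, =, id }.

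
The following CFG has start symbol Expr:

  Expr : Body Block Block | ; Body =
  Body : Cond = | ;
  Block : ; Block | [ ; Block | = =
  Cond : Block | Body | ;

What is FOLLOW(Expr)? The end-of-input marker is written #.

Expr is the start symbol, so # ∈ FOLLOW(Expr).
Union: FOLLOW(Expr) = { # }.

{ # }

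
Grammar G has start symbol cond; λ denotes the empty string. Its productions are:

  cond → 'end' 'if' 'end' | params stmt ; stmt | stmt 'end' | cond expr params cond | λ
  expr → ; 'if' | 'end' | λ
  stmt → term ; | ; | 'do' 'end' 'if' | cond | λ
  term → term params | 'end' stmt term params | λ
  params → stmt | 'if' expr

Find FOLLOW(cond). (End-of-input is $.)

{ $, 'do', 'end', 'if', ; }

cond is the start symbol, so $ ∈ FOLLOW(cond).
In cond → cond expr params cond: add FIRST(expr params cond)\{λ} = { 'do', 'end', 'if', ; }.
  Since expr params cond is nullable, also add FOLLOW(cond) = { $, 'do', 'end', 'if', ; }.
In cond → cond expr params cond: cond is at the end, add FOLLOW(cond) = { $, 'do', 'end', 'if', ; }.
In stmt → cond: cond is at the end, add FOLLOW(stmt) = { $, 'do', 'end', 'if', ; }.
Union: FOLLOW(cond) = { $, 'do', 'end', 'if', ; }.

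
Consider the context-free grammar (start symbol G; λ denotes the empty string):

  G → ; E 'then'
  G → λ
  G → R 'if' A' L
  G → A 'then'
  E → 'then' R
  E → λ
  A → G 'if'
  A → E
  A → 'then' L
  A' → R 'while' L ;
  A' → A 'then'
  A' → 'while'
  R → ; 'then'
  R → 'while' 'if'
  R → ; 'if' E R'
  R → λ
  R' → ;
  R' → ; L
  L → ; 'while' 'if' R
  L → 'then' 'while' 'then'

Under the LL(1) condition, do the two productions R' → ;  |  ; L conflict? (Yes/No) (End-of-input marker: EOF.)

FIRST(;) = { ; } and FIRST(; L) = { ; }.
Both contain ;, so the two alternatives are not disjoint — LL(1) conflict.

Yes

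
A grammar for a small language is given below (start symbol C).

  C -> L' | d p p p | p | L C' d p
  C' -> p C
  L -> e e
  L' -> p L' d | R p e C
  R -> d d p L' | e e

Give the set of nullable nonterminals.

No nonterminal has an empty production or an RHS whose symbols are all nullable.

{ } (none)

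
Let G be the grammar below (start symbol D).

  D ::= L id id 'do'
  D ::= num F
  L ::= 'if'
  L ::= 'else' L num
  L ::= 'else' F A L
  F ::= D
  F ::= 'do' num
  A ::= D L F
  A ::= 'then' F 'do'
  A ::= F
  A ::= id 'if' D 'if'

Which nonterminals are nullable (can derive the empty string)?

No nonterminal has an empty production or an RHS whose symbols are all nullable.

{ } (none)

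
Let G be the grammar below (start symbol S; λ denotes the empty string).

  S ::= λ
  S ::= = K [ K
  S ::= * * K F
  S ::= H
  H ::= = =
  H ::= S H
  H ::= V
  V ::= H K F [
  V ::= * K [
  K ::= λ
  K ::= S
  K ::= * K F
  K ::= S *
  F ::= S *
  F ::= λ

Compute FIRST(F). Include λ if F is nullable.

From F ::= S *: S nullable, take FIRST(S) ∪ {*} = { *, = }.
F ::= λ contributes λ.
Union: FIRST(F) = { *, =, λ }.

{ *, =, λ }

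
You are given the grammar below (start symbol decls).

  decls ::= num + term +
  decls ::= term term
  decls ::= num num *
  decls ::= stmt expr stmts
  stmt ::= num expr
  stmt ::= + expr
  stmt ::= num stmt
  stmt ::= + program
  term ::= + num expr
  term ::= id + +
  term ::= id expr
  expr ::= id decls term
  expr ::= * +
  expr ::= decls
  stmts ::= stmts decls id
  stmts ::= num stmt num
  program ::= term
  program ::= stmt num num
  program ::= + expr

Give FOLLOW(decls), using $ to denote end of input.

{ $, *, +, id, num }

decls is the start symbol, so $ ∈ FOLLOW(decls).
In expr ::= id decls term: add FIRST(term) = { +, id }.
In expr ::= decls: decls is at the end, add FOLLOW(expr) = { $, *, +, id, num }.
In stmts ::= stmts decls id: add FIRST(id) = { id }.
Union: FOLLOW(decls) = { $, *, +, id, num }.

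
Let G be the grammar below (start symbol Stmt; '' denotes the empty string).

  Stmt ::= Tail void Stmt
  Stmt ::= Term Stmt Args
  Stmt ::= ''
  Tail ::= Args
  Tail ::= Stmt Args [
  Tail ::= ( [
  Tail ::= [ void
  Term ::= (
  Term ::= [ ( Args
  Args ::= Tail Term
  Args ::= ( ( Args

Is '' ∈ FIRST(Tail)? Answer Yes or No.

No

Nullable nonterminals: Stmt.
No production of Tail has an RHS whose symbols are all nullable, so Tail is not nullable.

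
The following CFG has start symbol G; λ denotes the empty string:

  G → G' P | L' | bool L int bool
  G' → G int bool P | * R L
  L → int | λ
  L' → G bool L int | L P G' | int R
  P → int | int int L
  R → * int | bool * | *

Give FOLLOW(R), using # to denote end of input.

{ #, bool, int }

In G' → * R L: add FIRST(L)\{λ} = { int }.
  Since L is nullable, also add FOLLOW(G') = { #, bool, int }.
In L' → int R: R is at the end, add FOLLOW(L') = { #, bool, int }.
Union: FOLLOW(R) = { #, bool, int }.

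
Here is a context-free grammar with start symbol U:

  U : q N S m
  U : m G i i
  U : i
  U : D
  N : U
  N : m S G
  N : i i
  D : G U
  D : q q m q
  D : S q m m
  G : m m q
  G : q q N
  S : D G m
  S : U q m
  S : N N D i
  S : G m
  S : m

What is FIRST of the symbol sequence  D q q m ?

{ i, m, q }

Add FIRST(D) = { i, m, q }; D is not nullable, stop.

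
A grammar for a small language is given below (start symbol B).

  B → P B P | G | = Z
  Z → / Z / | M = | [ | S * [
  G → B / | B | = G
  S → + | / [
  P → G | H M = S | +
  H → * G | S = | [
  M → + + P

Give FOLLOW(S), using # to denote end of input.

{ #, *, +, /, =, [ }

In Z → S * [: add FIRST(* [) = { * }.
In P → H M = S: S is at the end, add FOLLOW(P) = { #, *, +, /, =, [ }.
In H → S =: add FIRST(=) = { = }.
Union: FOLLOW(S) = { #, *, +, /, =, [ }.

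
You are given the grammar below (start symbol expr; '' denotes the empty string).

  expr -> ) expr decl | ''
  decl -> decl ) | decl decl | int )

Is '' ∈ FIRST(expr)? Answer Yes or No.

expr has an ''-production, so expr ⇒ ''.

Yes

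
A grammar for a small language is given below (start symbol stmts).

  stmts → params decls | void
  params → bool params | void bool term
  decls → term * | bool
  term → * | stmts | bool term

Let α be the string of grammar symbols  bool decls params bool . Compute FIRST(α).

{ bool }

bool is a terminal; add {bool} and stop.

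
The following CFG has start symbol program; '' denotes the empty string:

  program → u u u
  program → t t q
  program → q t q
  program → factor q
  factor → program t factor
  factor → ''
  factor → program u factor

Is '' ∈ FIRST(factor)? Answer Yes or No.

factor has an ''-production, so factor ⇒ ''.

Yes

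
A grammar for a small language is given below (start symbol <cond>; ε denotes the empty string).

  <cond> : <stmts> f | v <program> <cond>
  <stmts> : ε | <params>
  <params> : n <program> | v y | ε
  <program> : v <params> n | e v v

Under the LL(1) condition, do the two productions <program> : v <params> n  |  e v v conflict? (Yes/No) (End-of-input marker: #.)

No

FIRST(v <params> n) = { v } and FIRST(e v v) = { e }.
The FIRST sets are disjoint and neither alternative is nullable — no conflict.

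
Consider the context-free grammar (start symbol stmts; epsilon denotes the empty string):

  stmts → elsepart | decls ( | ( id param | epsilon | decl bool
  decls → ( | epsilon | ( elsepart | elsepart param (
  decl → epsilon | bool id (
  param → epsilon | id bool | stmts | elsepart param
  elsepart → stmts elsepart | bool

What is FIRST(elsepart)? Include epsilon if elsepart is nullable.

From elsepart → stmts elsepart: stmts nullable, take FIRST(stmts) ∪ FIRST(elsepart) = { (, bool }.
elsepart → bool contributes {bool}.
Union: FIRST(elsepart) = { (, bool }.

{ (, bool }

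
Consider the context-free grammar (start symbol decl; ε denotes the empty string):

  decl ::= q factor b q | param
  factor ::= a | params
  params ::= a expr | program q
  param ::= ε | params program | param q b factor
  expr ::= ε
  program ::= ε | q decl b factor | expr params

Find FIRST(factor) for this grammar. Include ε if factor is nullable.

factor ::= a contributes {a}.
From factor ::= params: add FIRST(params) = { a, q }.
Union: FIRST(factor) = { a, q }.

{ a, q }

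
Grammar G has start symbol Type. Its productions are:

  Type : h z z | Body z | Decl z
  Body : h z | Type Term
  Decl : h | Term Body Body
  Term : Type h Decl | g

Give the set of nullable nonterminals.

{ } (none)

No nonterminal has an empty production or an RHS whose symbols are all nullable.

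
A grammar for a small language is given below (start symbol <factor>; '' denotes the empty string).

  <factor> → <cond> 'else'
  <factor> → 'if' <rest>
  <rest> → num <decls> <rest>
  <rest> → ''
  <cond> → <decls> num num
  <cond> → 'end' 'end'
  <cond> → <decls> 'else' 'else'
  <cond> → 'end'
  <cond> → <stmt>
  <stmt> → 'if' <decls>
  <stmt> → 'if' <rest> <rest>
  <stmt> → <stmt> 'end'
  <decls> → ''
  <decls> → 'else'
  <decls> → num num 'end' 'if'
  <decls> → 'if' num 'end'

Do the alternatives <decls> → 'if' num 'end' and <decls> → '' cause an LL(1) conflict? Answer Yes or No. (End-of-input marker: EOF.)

FIRST('if' num 'end') = { 'if' } and FIRST('') = { '' }.
The second is nullable but FOLLOW(<decls>) = { EOF, 'else', 'end', num } is disjoint from FIRST of the first.

No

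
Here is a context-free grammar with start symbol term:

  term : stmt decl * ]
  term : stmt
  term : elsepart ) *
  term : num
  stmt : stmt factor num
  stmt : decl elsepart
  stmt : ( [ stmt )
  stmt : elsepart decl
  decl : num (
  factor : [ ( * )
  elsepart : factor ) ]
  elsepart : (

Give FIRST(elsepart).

From elsepart : factor ) ]: add FIRST(factor) = { [ }.
elsepart : ( contributes {(}.
Union: FIRST(elsepart) = { (, [ }.

{ (, [ }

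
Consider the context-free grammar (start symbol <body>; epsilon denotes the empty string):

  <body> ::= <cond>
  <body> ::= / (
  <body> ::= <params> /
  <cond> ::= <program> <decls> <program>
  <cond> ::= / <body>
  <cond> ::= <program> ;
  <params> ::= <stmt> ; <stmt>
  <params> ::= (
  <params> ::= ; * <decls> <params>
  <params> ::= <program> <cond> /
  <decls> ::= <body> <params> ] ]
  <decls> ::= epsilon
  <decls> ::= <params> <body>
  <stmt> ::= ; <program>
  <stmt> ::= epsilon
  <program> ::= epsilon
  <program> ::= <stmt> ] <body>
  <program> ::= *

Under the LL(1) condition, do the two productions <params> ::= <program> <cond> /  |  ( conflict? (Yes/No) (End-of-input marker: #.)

FIRST(<program> <cond> /) = { (, *, /, ;, ] } and FIRST(() = { ( }.
Both contain (, so the two alternatives are not disjoint — LL(1) conflict.

Yes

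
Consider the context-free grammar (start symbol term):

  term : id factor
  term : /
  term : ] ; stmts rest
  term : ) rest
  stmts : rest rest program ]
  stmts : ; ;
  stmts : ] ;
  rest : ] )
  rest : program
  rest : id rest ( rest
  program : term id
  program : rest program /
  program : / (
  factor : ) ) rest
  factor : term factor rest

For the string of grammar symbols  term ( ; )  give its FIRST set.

{ ), /, ], id }

Add FIRST(term) = { ), /, ], id }; term is not nullable, stop.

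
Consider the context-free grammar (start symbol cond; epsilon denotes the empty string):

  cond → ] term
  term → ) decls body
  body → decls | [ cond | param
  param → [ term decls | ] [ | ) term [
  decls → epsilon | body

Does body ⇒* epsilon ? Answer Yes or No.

body → decls and each of decls is nullable, so body ⇒* epsilon.

Yes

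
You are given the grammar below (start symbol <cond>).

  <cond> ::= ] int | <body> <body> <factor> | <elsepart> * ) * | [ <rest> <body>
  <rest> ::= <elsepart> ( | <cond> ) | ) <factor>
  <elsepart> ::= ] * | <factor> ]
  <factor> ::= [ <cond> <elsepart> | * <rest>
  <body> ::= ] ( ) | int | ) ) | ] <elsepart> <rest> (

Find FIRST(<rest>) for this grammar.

From <rest> ::= <elsepart> (: add FIRST(<elsepart>) = { *, [, ] }.
From <rest> ::= <cond> ): add FIRST(<cond>) = { ), *, [, ], int }.
<rest> ::= ) <factor> contributes {)}.
Union: FIRST(<rest>) = { ), *, [, ], int }.

{ ), *, [, ], int }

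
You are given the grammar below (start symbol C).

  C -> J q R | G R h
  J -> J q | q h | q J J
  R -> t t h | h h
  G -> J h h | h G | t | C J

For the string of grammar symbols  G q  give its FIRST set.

{ h, q, t }

Add FIRST(G) = { h, q, t }; G is not nullable, stop.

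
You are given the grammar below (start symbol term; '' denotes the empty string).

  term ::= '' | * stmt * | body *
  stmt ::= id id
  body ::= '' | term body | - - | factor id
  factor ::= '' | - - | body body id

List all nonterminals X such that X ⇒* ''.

{ body, factor, term }

Directly nullable (have an ''-production): term, body, factor.
No other nonterminal has a production whose RHS symbols are all nullable.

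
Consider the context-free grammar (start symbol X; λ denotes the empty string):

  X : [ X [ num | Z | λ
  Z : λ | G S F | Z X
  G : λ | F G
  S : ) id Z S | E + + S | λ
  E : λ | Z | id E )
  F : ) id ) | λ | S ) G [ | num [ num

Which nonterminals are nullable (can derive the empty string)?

Directly nullable (have an λ-production): X, Z, G, S, E, F.

{ E, F, G, S, X, Z }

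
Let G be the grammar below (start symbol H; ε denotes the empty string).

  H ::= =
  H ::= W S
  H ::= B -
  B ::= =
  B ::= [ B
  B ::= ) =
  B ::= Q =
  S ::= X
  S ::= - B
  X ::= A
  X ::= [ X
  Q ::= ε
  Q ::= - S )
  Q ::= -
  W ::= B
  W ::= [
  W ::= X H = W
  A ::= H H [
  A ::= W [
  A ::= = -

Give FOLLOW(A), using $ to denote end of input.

{ $, ), -, =, [ }

In X ::= A: A is at the end, add FOLLOW(X) = { $, ), -, =, [ }.
Union: FOLLOW(A) = { $, ), -, =, [ }.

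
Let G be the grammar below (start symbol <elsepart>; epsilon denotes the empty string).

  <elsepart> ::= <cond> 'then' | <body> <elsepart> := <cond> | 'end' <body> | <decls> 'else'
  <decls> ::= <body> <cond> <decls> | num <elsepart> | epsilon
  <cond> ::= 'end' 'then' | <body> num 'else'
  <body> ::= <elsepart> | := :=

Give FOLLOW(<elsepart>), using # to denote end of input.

{ #, 'else', 'end', :=, num }

<elsepart> is the start symbol, so # ∈ FOLLOW(<elsepart>).
In <elsepart> ::= <body> <elsepart> := <cond>: add FIRST(:= <cond>) = { := }.
In <decls> ::= num <elsepart>: <elsepart> is at the end, add FOLLOW(<decls>) = { 'else' }.
In <body> ::= <elsepart>: <elsepart> is at the end, add FOLLOW(<body>) = { #, 'else', 'end', :=, num }.
Union: FOLLOW(<elsepart>) = { #, 'else', 'end', :=, num }.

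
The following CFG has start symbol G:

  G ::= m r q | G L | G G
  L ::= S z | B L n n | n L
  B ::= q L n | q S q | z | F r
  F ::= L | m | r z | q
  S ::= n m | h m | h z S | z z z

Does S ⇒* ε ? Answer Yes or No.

No

No nonterminal in this grammar is nullable.
No production of S has an RHS whose symbols are all nullable, so S is not nullable.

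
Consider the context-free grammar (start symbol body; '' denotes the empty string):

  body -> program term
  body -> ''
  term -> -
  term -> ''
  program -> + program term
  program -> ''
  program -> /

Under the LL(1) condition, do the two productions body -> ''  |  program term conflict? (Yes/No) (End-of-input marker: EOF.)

FIRST('') = { '' } and FIRST(program term) = { +, -, /, '' }.
Both alternatives are nullable, violating the LL(1) condition.

Yes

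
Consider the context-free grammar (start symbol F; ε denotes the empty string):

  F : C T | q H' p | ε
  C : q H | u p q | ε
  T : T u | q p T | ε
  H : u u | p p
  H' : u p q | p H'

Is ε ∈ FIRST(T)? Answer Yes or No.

T has an ε-production, so T ⇒ ε.

Yes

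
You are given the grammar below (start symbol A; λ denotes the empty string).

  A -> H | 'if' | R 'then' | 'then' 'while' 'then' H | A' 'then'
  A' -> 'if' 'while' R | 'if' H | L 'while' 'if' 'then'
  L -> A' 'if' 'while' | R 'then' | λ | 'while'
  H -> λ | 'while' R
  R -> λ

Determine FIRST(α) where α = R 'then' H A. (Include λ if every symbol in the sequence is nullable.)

{ 'then' }

Add FIRST(R)\{λ} = {  }; R is nullable, continue.
'then' is a terminal; add {'then'} and stop.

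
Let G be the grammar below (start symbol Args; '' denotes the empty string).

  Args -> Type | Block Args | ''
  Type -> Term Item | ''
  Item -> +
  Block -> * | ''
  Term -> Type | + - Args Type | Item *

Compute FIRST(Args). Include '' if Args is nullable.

From Args -> Type: add FIRST(Type) = { +, '' } (including '' since Type is nullable).
From Args -> Block Args: Block, Args nullable, take FIRST(Block) ∪ FIRST(Args) = { *, + }; also '' since the whole RHS is nullable.
Args -> '' contributes ''.
Union: FIRST(Args) = { *, +, '' }.

{ *, +, '' }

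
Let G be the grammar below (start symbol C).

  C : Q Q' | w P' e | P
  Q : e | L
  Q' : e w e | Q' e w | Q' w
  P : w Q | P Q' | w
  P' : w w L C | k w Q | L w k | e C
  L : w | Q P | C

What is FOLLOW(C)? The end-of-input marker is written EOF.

C is the start symbol, so EOF ∈ FOLLOW(C).
In P' : w w L C: C is at the end, add FOLLOW(P') = { e }.
In P' : e C: C is at the end, add FOLLOW(P') = { e }.
In L : C: C is at the end, add FOLLOW(L) = { EOF, e, w }.
Union: FOLLOW(C) = { EOF, e, w }.

{ EOF, e, w }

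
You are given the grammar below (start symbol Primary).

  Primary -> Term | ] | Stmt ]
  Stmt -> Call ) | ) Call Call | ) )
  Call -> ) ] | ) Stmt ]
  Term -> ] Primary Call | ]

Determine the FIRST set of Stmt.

From Stmt -> Call ): add FIRST(Call) = { ) }.
Stmt -> ) Call Call contributes {)}.
Stmt -> ) ) contributes {)}.
Union: FIRST(Stmt) = { ) }.

{ ) }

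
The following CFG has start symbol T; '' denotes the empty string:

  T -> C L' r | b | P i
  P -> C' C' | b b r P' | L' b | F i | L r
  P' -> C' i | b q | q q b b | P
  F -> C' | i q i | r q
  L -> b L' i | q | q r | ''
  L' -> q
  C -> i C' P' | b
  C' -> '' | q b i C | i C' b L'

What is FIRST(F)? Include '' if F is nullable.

{ i, q, r, '' }

From F -> C': add FIRST(C') = { i, q, '' } (including '' since C' is nullable).
F -> i q i contributes {i}.
F -> r q contributes {r}.
Union: FIRST(F) = { i, q, r, '' }.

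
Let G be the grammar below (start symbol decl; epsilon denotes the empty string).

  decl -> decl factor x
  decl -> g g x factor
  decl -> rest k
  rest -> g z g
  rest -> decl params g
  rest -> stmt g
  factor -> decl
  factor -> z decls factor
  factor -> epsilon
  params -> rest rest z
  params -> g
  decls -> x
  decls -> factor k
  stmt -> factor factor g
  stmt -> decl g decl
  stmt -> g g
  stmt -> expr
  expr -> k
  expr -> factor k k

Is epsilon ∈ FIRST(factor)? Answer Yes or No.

Yes

factor has an epsilon-production, so factor ⇒ epsilon.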